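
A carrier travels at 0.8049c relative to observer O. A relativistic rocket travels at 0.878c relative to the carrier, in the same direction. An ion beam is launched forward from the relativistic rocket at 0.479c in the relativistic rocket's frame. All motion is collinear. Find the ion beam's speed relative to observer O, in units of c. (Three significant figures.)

0.995c

Compose velocities in two stages. Stage 1 (into S'): u₁ = (0.479+0.878)/(1+0.479×0.878) = 0.95526.
Stage 2 (into S): u = (0.95526+0.8049)/(1+0.95526×0.8049) = 0.99507, so the speed is 0.995c.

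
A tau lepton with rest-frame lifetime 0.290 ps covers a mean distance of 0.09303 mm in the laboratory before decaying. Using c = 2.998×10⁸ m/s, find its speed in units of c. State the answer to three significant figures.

Let x = d/(cτ) = 9.303×10^-5 m / (2.998×10⁸ m/s × 2.900×10^-13 s) = 1.07. Since d = βγcτ, x = βγ = β/√(1−β²).
Solving: β² = x²/(1+x²) = 1.1449/2.1449 = 0.533778, so β = 0.731.

0.731c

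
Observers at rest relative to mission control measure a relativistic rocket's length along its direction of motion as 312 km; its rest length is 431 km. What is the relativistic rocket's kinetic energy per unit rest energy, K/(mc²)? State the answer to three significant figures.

From L = L₀/γ: γ = 431/312 = 1.38141.
Since K = (γ−1)mc², K/(mc²) = 1.38141 − 1 = 0.381.

0.381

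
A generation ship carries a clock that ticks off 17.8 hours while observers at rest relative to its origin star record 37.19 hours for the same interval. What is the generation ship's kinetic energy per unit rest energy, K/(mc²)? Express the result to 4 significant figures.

The time-dilation ratio gives γ = 37.19/17.8 = 2.08933.
Since K = (γ−1)mc², K/(mc²) = 2.08933 − 1 = 1.089.

1.089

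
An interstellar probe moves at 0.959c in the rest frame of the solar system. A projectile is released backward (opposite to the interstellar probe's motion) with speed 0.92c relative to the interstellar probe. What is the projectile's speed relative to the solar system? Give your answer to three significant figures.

0.331c

In units of c, u = (u' + v)/(1 + u'v) with u' = −0.92 and v = 0.959.
Numerator: −0.92 + 0.959 = 0.039. Denominator: 1 + (−0.92)(0.959) = 0.11772.
u = 0.039/0.11772 = 0.33129, so the speed is 0.331c.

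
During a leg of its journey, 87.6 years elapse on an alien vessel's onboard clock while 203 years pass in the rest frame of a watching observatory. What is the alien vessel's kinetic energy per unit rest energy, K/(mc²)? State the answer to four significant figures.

γ = Δt/Δτ = 203/87.6 = 2.31735.
K/(mc²) = γ − 1 = 2.31735 − 1 = 1.317.

1.317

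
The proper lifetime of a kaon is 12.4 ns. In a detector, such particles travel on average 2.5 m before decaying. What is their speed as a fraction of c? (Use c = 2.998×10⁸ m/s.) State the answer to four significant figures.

Lab distance = (lab lifetime)·v = γτ·βc, so βγ = d/(cτ) = 2.500/(2.998×10⁸ × 1.240×10^-8) = 0.67249.
With βγ = 0.67249: γ² = 1 + (βγ)² = 1.452243, and β = (βγ)/γ = 0.67249/1.20509 = 0.5580.

0.5580c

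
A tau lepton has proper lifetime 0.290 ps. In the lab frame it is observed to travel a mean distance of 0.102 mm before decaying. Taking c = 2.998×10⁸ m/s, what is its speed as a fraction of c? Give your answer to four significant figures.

Let x = d/(cτ) = 1.020×10^-4 m / (2.998×10⁸ m/s × 2.900×10^-13 s) = 1.1732. Since d = βγcτ, x = βγ = β/√(1−β²).
Solving: β² = x²/(1+x²) = 1.3764/2.3764 = 0.579195, so β = 0.7610.

0.7610c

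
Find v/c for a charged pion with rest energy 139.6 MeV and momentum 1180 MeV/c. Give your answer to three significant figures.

βγ = pc/(mc²) = 1180/139.6 = 8.4527.
Since γ² = 1 + (βγ)² = 72.4481, γ = √72.4481 = 8.51164, and β = (βγ)/γ = 8.4527/8.51164 = 0.993.

0.993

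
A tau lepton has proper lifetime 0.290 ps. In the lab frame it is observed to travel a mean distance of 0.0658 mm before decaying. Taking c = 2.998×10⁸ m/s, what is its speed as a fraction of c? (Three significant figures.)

0.603c

Let x = d/(cτ) = 6.580×10^-5 m / (2.998×10⁸ m/s × 2.900×10^-13 s) = 0.75683. Since d = βγcτ, x = βγ = β/√(1−β²).
Solving: β² = x²/(1+x²) = 0.572792/1.572792 = 0.364188, so β = 0.603.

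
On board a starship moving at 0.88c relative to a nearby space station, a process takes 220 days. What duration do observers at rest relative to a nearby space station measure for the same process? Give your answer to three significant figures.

463 days

Lorentz factor: γ = (1 − 0.7744)^(−1/2) = 2.1054.
Time dilation: Δt = γ·Δτ = 2.1054 × 220 = 463 days.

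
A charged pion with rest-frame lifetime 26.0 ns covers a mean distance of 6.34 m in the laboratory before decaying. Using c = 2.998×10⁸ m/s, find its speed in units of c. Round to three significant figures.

Lab distance = (lab lifetime)·v = γτ·βc, so βγ = d/(cτ) = 6.340/(2.998×10⁸ × 2.600×10^-8) = 0.81336.
With βγ = 0.81336: γ² = 1 + (βγ)² = 1.661554, and β = (βγ)/γ = 0.81336/1.28901 = 0.631.

0.631c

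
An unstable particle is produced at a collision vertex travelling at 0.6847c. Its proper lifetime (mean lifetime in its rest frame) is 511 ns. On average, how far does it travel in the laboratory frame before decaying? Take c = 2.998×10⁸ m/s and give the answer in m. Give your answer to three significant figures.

144 m

Lorentz factor: γ = (1 − 0.46881409)^(−1/2) = 1.3721.
Lab-frame lifetime: Δt = γτ = 1.3721 × 511 ns = 701.14 ns.
Distance: d = vΔt = 0.6847 × 2.998×10⁸ m/s × 7.0114×10^-7 s = 144 m.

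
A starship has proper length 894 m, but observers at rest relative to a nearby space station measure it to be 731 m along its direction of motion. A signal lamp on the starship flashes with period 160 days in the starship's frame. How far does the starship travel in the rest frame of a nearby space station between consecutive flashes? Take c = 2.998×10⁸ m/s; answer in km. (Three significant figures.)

Length contraction gives γ = L₀/L = 894/731 = 1.22298.
β = √(1 − 1/γ²) = 0.57568. Lab-frame period = γτ = 1.22298×160 days = 195.68 days. Distance = βc × γτ = 0.57568 × 2.998×10⁸ m/s × 16906752 s = 2.9179×10^15 m = 2.92×10^12 km.

2.92×10^12 km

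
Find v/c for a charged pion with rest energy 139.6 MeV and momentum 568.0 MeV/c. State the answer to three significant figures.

βγ = pc/(mc²) = 568.0/139.6 = 4.0688.
Since γ² = 1 + (βγ)² = 17.5551, γ = √17.5551 = 4.18988, and β = (βγ)/γ = 4.0688/4.18988 = 0.971.

0.971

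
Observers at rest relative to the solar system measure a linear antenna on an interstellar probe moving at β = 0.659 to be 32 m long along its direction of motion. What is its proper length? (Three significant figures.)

42.5 m

γ = 1/√(1 − β²) = 1/√(1 − 0.434281) = 1/√0.565719 = 1/0.752143 = 1.3295.
Proper length: L₀ = γ·L = 1.3295 × 32 = 42.5 m.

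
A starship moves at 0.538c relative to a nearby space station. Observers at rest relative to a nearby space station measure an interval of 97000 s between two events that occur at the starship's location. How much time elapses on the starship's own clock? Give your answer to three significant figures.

Lorentz factor: γ = (1 − 0.289444)^(−1/2) = 1.1863.
The moving clock records proper time: Δτ = Δt/γ = 97000/1.1863 = 81800 s.

81800 s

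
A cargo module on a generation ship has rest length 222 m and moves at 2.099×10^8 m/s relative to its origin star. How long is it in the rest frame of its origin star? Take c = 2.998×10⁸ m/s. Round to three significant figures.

β = v/c = (2.099×10^8 m/s)/(2.998×10⁸ m/s) = 0.700133.
β² = 0.4901862, so γ = 1/√0.5098138 = 1.4005.
Along the direction of motion the measured length is L₀/γ = 222/1.4005 = 159 m.

159 m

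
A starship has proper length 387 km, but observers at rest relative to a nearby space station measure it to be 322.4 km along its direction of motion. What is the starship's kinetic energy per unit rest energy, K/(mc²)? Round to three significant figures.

0.200

From L = L₀/γ: γ = 387/322.4 = 1.20037.
Since K = (γ−1)mc², K/(mc²) = 1.20037 − 1 = 0.200.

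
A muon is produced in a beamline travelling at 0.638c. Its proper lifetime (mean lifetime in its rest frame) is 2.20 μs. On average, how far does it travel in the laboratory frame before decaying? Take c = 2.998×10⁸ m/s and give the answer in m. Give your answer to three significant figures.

Lorentz factor: γ = (1 − 0.407044)^(−1/2) = 1.2986.
Lab-frame lifetime: Δt = γτ = 1.2986 × 2.20 μs = 2.8569 μs.
Distance: d = vΔt = 0.638 × 2.998×10⁸ m/s × 2.8569×10^-6 s = 546 m.

546 m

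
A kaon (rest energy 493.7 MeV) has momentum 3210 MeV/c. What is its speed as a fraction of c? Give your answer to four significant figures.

βγ = pc/(mc²) = 3210/493.7 = 6.5019.
Since γ² = 1 + (βγ)² = 43.2747, γ = √43.2747 = 6.57835, and β = (βγ)/γ = 6.5019/6.57835 = 0.9884.

0.9884c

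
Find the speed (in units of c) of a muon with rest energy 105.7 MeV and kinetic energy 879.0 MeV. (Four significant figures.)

γ = 1 + K/(mc²) = 1 + 879.0/105.7 = 9.316.
β = √(1 − 1/γ²) = √(1 − 0.0115223) = √0.9884777 = 0.9942.

0.9942c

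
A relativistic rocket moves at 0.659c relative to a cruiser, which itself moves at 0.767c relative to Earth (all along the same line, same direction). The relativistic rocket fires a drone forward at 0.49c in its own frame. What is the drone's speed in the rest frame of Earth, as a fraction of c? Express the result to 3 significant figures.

First combine the drone and relativistic rocket (S''→S'): u₁ = (0.49 + 0.659)/(1 + 0.49×0.659) = 1.149/1.32291 = 0.86854.
Then combine with the cruiser (S'→S): u = (0.86854 + 0.767)/(1 + 0.86854×0.767) = 1.63554/1.66617018 = 0.98162.

0.982c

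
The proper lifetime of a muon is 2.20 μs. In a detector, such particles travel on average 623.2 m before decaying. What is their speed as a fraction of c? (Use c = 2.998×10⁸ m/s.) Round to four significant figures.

Lab distance = (lab lifetime)·v = γτ·βc, so βγ = d/(cτ) = 623.2/(2.998×10⁸ × 2.200×10^-6) = 0.94487.
With βγ = 0.94487: γ² = 1 + (βγ)² = 1.892779, and β = (βγ)/γ = 0.94487/1.37578 = 0.6868.

0.6868c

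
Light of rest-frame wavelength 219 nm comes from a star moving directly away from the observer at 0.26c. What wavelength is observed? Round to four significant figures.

Relativistic Doppler for wavelength: λ_obs = λ_src · √((1+β)/(1−β)).
With β = 0.26: factor = √(1.26/0.74) = 1.3049.
λ_obs = 219 × 1.3049 = 285.8 nm.

285.8 nm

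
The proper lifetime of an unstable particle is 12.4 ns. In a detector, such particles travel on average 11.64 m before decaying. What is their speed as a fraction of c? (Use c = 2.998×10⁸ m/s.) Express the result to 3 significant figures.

0.953c

Let x = d/(cτ) = 11.64 m / (2.998×10⁸ m/s × 1.240×10^-8 s) = 3.1311. Since d = βγcτ, x = βγ = β/√(1−β²).
Solving: β² = x²/(1+x²) = 9.80379/10.80379 = 0.90744, so β = 0.953.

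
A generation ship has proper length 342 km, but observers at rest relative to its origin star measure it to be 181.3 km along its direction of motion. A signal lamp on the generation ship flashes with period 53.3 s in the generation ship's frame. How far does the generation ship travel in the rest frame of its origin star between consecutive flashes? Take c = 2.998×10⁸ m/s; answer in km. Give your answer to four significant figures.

Length contraction gives γ = L₀/L = 342/181.3 = 1.88638.
β = √(1 − 1/γ²) = 0.84793. Lab-frame period = γτ = 1.88638×53.3 s = 100.54 s. Distance = βc × γτ = 0.84793 × 2.998×10⁸ m/s × 100.54 s = 2.5558×10^10 m = 2.556×10^7 km.

2.556×10^7 km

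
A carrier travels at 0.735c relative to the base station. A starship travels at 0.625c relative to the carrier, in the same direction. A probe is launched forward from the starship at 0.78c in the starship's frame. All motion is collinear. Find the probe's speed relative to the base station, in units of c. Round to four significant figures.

0.9913c

Apply u = (u'+v)/(1+u'v) twice. Probe in the carrier frame: (0.78+0.625)/(1+0.78·0.625) = 1.405/1.4875 = 0.94454c.
That velocity, transformed to the rest frame of the base station: (0.94454+0.735)/(1+0.94454·0.735) = 1.67954/1.6942369 = 0.99133c.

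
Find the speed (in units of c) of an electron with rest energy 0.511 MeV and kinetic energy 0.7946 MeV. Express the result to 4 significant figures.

0.9202c

K = (γ−1)mc², so γ = 1 + 0.7946/0.511 = 2.555.
Then v/c = √(1 − γ⁻²) = √(1 − 0.153186) = √0.846814 = 0.9202.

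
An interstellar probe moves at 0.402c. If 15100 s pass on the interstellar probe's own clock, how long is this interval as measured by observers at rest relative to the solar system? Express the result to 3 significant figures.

Lorentz factor: γ = (1 − 0.161604)^(−1/2) = 1.0921.
Time dilation: Δt = γ·Δτ = 1.0921 × 15100 = 16500 s.

16500 s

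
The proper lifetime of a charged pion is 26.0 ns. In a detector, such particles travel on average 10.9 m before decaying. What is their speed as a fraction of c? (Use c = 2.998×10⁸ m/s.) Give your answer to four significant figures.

0.8134c

Let x = d/(cτ) = 10.90 m / (2.998×10⁸ m/s × 2.600×10^-8 s) = 1.3984. Since d = βγcτ, x = βγ = β/√(1−β²).
Solving: β² = x²/(1+x²) = 1.95552/2.95552 = 0.66165, so β = 0.8134.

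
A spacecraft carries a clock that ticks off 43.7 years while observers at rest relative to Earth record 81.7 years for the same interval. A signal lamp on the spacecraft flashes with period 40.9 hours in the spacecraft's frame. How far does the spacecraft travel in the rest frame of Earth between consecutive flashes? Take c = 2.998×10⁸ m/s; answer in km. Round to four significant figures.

From Δt = γΔτ: γ = 81.7/43.7 = 1.86957.
β = √(1 − 1/γ²) = 0.84493. Lab-frame period = γτ = 1.86957×40.9 hours = 76.465 hours. Distance = βc × γτ = 0.84493 × 2.998×10⁸ m/s × 275274 s = 6.9730×10^13 m = 6.973×10^10 km.

6.973×10^10 km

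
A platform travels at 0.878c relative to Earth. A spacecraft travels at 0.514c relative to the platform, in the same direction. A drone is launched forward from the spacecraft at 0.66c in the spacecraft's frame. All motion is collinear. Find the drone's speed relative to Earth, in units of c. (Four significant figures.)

0.9915c

Compose velocities in two stages. Stage 1 (into S'): u₁ = (0.66+0.514)/(1+0.66×0.514) = 0.87662.
Stage 2 (into S): u = (0.87662+0.878)/(1+0.87662×0.878) = 0.99149, so the speed is 0.9915c.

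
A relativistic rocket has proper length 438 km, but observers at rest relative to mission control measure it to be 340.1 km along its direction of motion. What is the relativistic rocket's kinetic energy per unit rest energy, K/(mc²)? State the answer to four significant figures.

γ = L₀/L = 438/340.1 = 1.28786.
K/(mc²) = γ − 1 = 1.28786 − 1 = 0.2879.

0.2879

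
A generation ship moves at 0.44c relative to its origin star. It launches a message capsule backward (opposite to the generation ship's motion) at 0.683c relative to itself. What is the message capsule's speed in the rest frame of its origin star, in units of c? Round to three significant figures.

In units of c, u = (u' + v)/(1 + u'v) with u' = −0.683 and v = 0.44.
Numerator: −0.683 + 0.44 = −0.243. Denominator: 1 + (−0.683)(0.44) = 0.69948.
u = −0.243/0.69948 = −0.3474, so the speed is 0.347c.

0.347c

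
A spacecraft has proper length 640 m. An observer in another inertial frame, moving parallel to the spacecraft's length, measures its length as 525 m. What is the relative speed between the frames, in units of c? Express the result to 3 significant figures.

0.572c

Length contraction gives γ = L₀/L = 640/525 = 1.219.
β = √(1 − 1/γ²) = √0.327035 = 0.572.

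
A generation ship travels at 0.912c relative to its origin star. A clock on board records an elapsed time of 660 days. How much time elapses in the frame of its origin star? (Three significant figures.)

γ = 1/√(1 − β²) = 1/√(1 − 0.831744) = 1/√0.168256 = 1/0.41019 = 2.4379.
The onboard clock measures proper time, so the interval in the rest frame of its origin star is dilated: Δt = γ·Δτ = 2.4379 × 660 days = 1610 days.

1610 days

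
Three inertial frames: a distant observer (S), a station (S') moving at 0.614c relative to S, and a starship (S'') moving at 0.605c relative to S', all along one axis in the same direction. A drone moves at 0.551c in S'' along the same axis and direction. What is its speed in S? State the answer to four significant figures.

Apply u = (u'+v)/(1+u'v) twice. Drone in the station frame: (0.551+0.605)/(1+0.551·0.605) = 1.156/1.333355 = 0.86699c.
That velocity, transformed to the rest frame of a distant observer: (0.86699+0.614)/(1+0.86699·0.614) = 1.48099/1.53233186 = 0.96649c.

0.9665c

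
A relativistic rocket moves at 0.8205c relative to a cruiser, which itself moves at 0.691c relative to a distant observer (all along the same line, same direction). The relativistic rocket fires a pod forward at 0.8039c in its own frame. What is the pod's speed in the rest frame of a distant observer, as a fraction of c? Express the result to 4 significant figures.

Compose velocities in two stages. Stage 1 (into S'): u₁ = (0.8039+0.8205)/(1+0.8039×0.8205) = 0.97879.
Stage 2 (into S): u = (0.97879+0.691)/(1+0.97879×0.691) = 0.99609, so the speed is 0.9961c.

0.9961c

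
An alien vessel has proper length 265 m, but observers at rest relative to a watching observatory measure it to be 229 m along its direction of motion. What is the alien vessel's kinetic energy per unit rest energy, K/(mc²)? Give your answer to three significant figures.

γ = L₀/L = 265/229 = 1.15721.
K/(mc²) = γ − 1 = 1.15721 − 1 = 0.157.

0.157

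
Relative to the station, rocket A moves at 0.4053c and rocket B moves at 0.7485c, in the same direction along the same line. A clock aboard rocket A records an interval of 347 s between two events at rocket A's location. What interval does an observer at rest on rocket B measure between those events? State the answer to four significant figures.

398.7 s

Transform rocket A's velocity into rocket B's frame: (0.4053 − 0.7485)/(1 − 0.4053·0.7485) = −0.3432/0.69663295, so the relative speed is 0.49266c.
At |u| = 0.49266c, γ = (1 − 0.242714)^(−1/2) = 1.1491.
Rocket A's interval is proper; time dilation gives Δt_B = γΔτ = 1.1491 × 347 s = 398.7 s.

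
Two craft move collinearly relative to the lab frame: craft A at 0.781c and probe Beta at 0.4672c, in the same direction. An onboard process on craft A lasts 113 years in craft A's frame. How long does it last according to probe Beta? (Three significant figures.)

Transform craft A's velocity into probe Beta's frame: (0.781 − 0.4672)/(1 − 0.781·0.4672) = 0.3138/0.6351168, so the relative speed is 0.49408c.
At |u| = 0.49408c, γ = (1 − 0.244115)^(−1/2) = 1.1502.
Craft A's interval is proper; time dilation gives Δt_B = γΔτ = 1.1502 × 113 years = 130 years.

130 years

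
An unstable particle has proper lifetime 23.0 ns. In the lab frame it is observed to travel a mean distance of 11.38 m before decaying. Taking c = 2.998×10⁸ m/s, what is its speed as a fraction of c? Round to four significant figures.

0.8553c

Lab distance = (lab lifetime)·v = γτ·βc, so βγ = d/(cτ) = 11.38/(2.998×10⁸ × 2.300×10^-8) = 1.6504.
With βγ = 1.6504: γ² = 1 + (βγ)² = 3.72382, and β = (βγ)/γ = 1.6504/1.92972 = 0.8553.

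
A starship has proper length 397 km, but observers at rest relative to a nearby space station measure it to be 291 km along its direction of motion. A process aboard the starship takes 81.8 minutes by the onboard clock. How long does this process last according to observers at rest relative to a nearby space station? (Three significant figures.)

Length contraction gives γ = L₀/L = 397/291 = 1.36426.
The same γ dilates the second interval: 1.36426 × 81.8 minutes = 112 minutes.

112 minutes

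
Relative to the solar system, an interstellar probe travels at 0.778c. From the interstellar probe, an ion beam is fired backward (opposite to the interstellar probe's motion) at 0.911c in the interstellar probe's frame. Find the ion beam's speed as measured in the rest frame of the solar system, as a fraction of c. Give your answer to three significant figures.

Relativistic velocity addition: u = (u' + v)/(1 + u'v/c²), with u' = −0.911c and v = 0.778c.
Numerator: −0.911 + 0.778 = −0.133. Denominator: 1 + (−0.911)(0.778) = 0.291242.
u = −0.133/0.291242 = −0.45666, so the speed is 0.457c.

0.457c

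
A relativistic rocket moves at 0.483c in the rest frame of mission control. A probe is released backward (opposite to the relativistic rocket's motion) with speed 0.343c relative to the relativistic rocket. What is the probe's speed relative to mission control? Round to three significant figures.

Relativistic velocity addition: u = (u' + v)/(1 + u'v/c²), with u' = −0.343c and v = 0.483c.
Numerator: −0.343 + 0.483 = 0.14. Denominator: 1 + (−0.343)(0.483) = 0.834331.
u = 0.14/0.834331 = 0.1678, so the speed is 0.168c.

0.168c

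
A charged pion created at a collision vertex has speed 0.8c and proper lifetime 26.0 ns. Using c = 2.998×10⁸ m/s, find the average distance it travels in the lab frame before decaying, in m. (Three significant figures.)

10.4 m

γ = 1/√(1 − β²) = 1/√(1 − 0.64) = 1/√0.36 = 1/0.6 = 1.6667.
Lab-frame lifetime: Δt = γτ = 1.6667 × 26.0 ns = 43.334 ns.
Distance: d = vΔt = 0.8 × 2.998×10⁸ m/s × 4.3334×10^-8 s = 10.4 m.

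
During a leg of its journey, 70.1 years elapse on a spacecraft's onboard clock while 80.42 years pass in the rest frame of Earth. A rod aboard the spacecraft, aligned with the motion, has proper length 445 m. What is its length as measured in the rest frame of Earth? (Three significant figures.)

From Δt = γΔτ: γ = 80.42/70.1 = 1.14722.
The rod contracts by the same γ: 445 m / 1.14722 = 388 m.

388 m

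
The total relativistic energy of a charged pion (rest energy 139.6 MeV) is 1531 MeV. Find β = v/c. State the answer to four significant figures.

0.9958

Total energy E = γmc² gives γ = 1531/139.6 = 10.967.
Hence β = √(1 − 1/γ²) = √(1 − 0.00831427) = √0.99168573 = 0.9958.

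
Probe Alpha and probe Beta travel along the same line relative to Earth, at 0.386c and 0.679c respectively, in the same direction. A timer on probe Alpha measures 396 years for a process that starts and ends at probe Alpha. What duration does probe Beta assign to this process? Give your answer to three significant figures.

Transform probe Alpha's velocity into probe Beta's frame: (0.386 − 0.679)/(1 − 0.386·0.679) = −0.293/0.737906, so the relative speed is 0.39707c.
γ for this relative speed: γ = 1/√(1 − 0.157665) = 1.0896.
The clock on probe Alpha records proper time, so probe Beta measures Δt = γΔτ = 1.0896 × 396 = 431 years.

431 years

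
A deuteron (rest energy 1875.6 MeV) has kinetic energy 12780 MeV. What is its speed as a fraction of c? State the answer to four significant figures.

K = (γ−1)mc², so γ = 1 + 12780/1875.6 = 7.8138.
Then v/c = √(1 − γ⁻²) = √(1 − 0.0163785) = √0.9836215 = 0.9918.

0.9918c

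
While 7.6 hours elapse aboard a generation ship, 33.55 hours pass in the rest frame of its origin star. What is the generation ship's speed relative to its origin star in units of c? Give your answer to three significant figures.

γ = Δt/Δτ = 33.55/7.6 = 4.4145.
β = √(1 − 1/γ²) = √(1 − 0.0513141) = √0.9486859 = 0.974.

0.974c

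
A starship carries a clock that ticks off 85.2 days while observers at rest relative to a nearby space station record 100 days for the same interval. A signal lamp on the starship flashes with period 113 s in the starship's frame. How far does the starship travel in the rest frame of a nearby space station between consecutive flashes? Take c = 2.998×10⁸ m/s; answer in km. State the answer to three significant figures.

γ = Δt/Δτ = 100/85.2 = 1.17371.
β = √(1 − 1/γ²) = 0.52354. Lab-frame period = γτ = 1.17371×113 s = 132.63 s. Distance = βc × γτ = 0.52354 × 2.998×10⁸ m/s × 132.63 s = 2.0817×10^10 m = 2.08×10^7 km.

2.08×10^7 km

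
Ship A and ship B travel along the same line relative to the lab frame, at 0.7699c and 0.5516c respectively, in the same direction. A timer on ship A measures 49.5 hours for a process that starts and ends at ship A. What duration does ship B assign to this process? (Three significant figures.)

Transform ship A's velocity into ship B's frame: (0.7699 − 0.5516)/(1 − 0.7699·0.5516) = 0.2183/0.57532316, so the relative speed is 0.37944c.
γ for this relative speed: γ = 1/√(1 − 0.143975) = 1.0808.
The clock on ship A records proper time, so ship B measures Δt = γΔτ = 1.0808 × 49.5 = 53.5 hours.

53.5 hours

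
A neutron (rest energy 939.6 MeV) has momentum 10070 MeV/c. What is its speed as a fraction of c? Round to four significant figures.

pc/(mc²) = 10070/939.6 = 10.717 = βγ = β/√(1−β²).
So β² = x²/(1 + x²) with x = 10.717: x² = 114.854, β² = 114.854/115.854 = 0.991368, β = 0.9957.

0.9957c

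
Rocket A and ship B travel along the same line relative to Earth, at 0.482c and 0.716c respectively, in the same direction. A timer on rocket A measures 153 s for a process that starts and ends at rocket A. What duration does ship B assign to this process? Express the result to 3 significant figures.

Speed of rocket A in ship B's frame: u = (v_A − v_B)/(1 − v_A v_B/c²) = (0.482 − 0.716)/(1 − 0.482×0.716) = −0.234/0.654888 = −0.35731; |u| = 0.35731c.
γ for this relative speed: γ = 1/√(1 − 0.12767) = 1.0707.
The clock on rocket A records proper time, so ship B measures Δt = γΔτ = 1.0707 × 153 = 164 s.

164 s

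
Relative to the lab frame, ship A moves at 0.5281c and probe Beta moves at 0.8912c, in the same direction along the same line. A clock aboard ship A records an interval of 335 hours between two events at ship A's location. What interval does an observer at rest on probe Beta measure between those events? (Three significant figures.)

The velocity of ship A relative to probe Beta is (0.5281 − 0.8912)c / (1 − 0.5281×0.8912) = −0.68593c; relative speed 0.68593c.
At |u| = 0.68593c, γ = (1 − 0.4705)^(−1/2) = 1.3743.
Ship A's interval is proper; time dilation gives Δt_B = γΔτ = 1.3743 × 335 hours = 460 hours.

460 hours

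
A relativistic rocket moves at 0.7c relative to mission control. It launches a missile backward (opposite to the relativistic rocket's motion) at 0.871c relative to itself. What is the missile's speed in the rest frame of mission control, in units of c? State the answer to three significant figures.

0.438c

In units of c, u = (u' + v)/(1 + u'v) with u' = −0.871 and v = 0.7.
Numerator: −0.871 + 0.7 = −0.171. Denominator: 1 + (−0.871)(0.7) = 0.3903.
u = −0.171/0.3903 = −0.43812, so the speed is 0.438c.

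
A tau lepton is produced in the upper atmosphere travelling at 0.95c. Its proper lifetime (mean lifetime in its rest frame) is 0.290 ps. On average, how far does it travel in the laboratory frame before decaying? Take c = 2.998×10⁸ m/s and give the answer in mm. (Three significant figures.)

γ = 1/√(1 − β²) = 1/√(1 − 0.9025) = 1/√0.0975 = 1/0.31225 = 3.2026.
Lab-frame lifetime: Δt = γτ = 3.2026 × 0.290 ps = 0.92875 ps.
Distance: d = vΔt = 0.95 × 2.998×10⁸ m/s × 9.2875×10^-13 s = 2.65×10^-4 m = 0.265 mm.

0.265 mm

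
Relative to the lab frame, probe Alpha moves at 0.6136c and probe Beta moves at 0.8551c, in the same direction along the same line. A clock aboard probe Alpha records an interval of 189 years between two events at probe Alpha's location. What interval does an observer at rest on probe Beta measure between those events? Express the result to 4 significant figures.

Speed of probe Alpha in probe Beta's frame: u = (v_A − v_B)/(1 − v_A v_B/c²) = (0.6136 − 0.8551)/(1 − 0.6136×0.8551) = −0.2415/0.47531064 = −0.50809; |u| = 0.50809c.
γ for this relative speed: γ = 1/√(1 − 0.258155) = 1.161.
The clock on probe Alpha records proper time, so probe Beta measures Δt = γΔτ = 1.161 × 189 = 219.4 years.

219.4 years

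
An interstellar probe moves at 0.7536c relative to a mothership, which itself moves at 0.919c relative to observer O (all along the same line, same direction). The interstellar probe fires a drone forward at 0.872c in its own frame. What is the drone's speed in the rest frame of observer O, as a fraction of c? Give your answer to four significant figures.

0.9992c

Compose velocities in two stages. Stage 1 (into S'): u₁ = (0.872+0.7536)/(1+0.872×0.7536) = 0.98097.
Stage 2 (into S): u = (0.98097+0.919)/(1+0.98097×0.919) = 0.99919, so the speed is 0.9992c.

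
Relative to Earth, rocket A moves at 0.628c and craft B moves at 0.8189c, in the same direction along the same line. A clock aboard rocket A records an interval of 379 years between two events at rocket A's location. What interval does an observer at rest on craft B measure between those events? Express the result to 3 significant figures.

The velocity of rocket A relative to craft B is (0.628 − 0.8189)c / (1 − 0.628×0.8189) = −0.39302c; relative speed 0.39302c.
γ for this relative speed: γ = 1/√(1 − 0.154465) = 1.0875.
Rocket A's interval is proper; time dilation gives Δt_B = γΔτ = 1.0875 × 379 years = 412 years.

412 years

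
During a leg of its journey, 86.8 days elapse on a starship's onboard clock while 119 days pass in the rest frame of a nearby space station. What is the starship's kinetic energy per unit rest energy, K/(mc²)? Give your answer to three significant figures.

0.371

γ = Δt/Δτ = 119/86.8 = 1.37097.
Since K = (γ−1)mc², K/(mc²) = 1.37097 − 1 = 0.371.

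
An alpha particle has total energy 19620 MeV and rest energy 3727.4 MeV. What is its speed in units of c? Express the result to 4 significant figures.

Total energy E = γmc² gives γ = 19620/3727.4 = 5.2637.
Hence β = √(1 − 1/γ²) = √(1 − 0.0360926) = √0.9639074 = 0.9818.

0.9818c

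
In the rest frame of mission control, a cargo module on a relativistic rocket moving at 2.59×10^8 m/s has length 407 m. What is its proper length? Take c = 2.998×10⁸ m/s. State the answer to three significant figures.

β = v/c = (2.59×10^8 m/s)/(2.998×10⁸ m/s) = 0.863909.
γ = 1/√(1 − β²) = 1/√(1 − 0.7463388) = 1/√0.2536612 = 1/0.503648 = 1.9855.
Proper length: L₀ = γ·L = 1.9855 × 407 = 808 m.

808 m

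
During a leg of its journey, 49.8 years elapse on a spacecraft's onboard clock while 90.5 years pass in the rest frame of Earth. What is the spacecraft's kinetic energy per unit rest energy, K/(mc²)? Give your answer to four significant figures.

From Δt = γΔτ: γ = 90.5/49.8 = 1.81727.
K/(mc²) = γ − 1 = 1.81727 − 1 = 0.8173.

0.8173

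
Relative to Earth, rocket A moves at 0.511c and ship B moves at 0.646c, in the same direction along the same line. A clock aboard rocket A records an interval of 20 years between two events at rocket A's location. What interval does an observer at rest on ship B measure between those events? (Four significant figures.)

20.42 years

The velocity of rocket A relative to ship B is (0.511 − 0.646)c / (1 − 0.511×0.646) = −0.20152c; relative speed 0.20152c.
At |u| = 0.20152c, γ = (1 − 0.0406103)^(−1/2) = 1.0209.
The clock on rocket A records proper time, so ship B measures Δt = γΔτ = 1.0209 × 20 = 20.42 years.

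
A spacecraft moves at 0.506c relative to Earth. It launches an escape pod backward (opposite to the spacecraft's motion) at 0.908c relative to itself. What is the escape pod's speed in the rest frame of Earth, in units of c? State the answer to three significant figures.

Relativistic velocity addition: u = (u' + v)/(1 + u'v/c²), with u' = −0.908c and v = 0.506c.
Numerator: −0.908 + 0.506 = −0.402. Denominator: 1 + (−0.908)(0.506) = 0.540552.
u = −0.402/0.540552 = −0.74368, so the speed is 0.744c.

0.744c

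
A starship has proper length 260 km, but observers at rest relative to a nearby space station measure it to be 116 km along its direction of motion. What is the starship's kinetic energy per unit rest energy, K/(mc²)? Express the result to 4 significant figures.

From L = L₀/γ: γ = 260/116 = 2.24138.
Since K = (γ−1)mc², K/(mc²) = 2.24138 − 1 = 1.241.

1.241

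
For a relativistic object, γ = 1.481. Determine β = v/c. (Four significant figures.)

0.7376

β = √(1 − 1/γ²) = √(1 − 1/2.193361) = √0.544079 = 0.7376.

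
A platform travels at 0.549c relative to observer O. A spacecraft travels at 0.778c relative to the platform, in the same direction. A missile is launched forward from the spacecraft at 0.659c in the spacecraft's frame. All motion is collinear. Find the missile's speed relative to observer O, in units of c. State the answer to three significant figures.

First combine the missile and spacecraft (S''→S'): u₁ = (0.659 + 0.778)/(1 + 0.659×0.778) = 1.437/1.512702 = 0.94996.
Then combine with the platform (S'→S): u = (0.94996 + 0.549)/(1 + 0.94996×0.549) = 1.49896/1.52152804 = 0.98517.

0.985c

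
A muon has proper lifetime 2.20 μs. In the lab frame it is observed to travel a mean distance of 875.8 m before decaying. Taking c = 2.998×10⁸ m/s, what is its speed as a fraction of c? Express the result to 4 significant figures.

0.7988c

Let x = d/(cτ) = 875.8 m / (2.998×10⁸ m/s × 2.200×10^-6 s) = 1.3279. Since d = βγcτ, x = βγ = β/√(1−β²).
Solving: β² = x²/(1+x²) = 1.76332/2.76332 = 0.638116, so β = 0.7988.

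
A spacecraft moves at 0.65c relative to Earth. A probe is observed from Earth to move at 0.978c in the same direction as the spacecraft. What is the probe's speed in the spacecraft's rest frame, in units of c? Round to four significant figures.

Transform to the spacecraft's frame: u' = (u − v)/(1 − uv/c²).
u' = (0.978 − 0.65)/(1 − 0.978×0.65) = 0.328/0.3643 = 0.90036.
Speed in the spacecraft's frame: 0.9004c (in the same direction).

0.9004c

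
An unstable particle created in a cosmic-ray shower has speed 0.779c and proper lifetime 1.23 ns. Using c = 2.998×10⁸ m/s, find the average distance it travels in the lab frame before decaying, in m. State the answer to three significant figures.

0.458 m

β² = 0.606841, so γ = 1/√0.393159 = 1.5948.
Lab-frame lifetime: Δt = γτ = 1.5948 × 1.23 ns = 1.9616 ns.
Distance: d = vΔt = 0.779 × 2.998×10⁸ m/s × 1.9616×10^-9 s = 0.458 m.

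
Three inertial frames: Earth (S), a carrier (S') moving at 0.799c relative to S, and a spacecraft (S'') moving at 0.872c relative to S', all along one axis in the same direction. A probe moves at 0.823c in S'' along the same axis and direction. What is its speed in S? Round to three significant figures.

0.999c

Apply u = (u'+v)/(1+u'v) twice. Probe in the carrier frame: (0.823+0.872)/(1+0.823·0.872) = 1.695/1.717656 = 0.98681c.
That velocity, transformed to the rest frame of Earth: (0.98681+0.799)/(1+0.98681·0.799) = 1.78581/1.78846119 = 0.99852c.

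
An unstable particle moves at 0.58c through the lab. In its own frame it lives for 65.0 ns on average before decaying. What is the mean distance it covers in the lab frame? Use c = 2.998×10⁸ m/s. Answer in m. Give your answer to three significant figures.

13.9 m

β² = 0.3364, so γ = 1/√0.6636 = 1.2276.
Lab-frame lifetime: Δt = γτ = 1.2276 × 65.0 ns = 79.794 ns.
Distance: d = vΔt = 0.58 × 2.998×10⁸ m/s × 7.9794×10^-8 s = 13.9 m.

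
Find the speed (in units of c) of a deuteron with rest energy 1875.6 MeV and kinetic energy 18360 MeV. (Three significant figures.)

0.996c

γ = 1 + K/(mc²) = 1 + 18360/1875.6 = 10.789.
β = √(1 − 1/γ²) = √(1 − 0.00859088) = √0.99140912 = 0.996.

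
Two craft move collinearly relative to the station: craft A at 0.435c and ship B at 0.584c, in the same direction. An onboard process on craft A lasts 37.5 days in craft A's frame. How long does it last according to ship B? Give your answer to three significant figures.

Speed of craft A in ship B's frame: u = (v_A − v_B)/(1 − v_A v_B/c²) = (0.435 − 0.584)/(1 − 0.435×0.584) = −0.149/0.74596 = −0.19974; |u| = 0.19974c.
γ for this relative speed: γ = 1/√(1 − 0.0398961) = 1.0206.
Craft A's interval is proper; time dilation gives Δt_B = γΔτ = 1.0206 × 37.5 days = 38.3 days.

38.3 days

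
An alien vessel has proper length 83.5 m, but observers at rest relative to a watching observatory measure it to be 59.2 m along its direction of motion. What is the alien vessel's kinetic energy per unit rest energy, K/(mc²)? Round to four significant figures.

0.4105

Length contraction gives γ = L₀/L = 83.5/59.2 = 1.41047.
Since K = (γ−1)mc², K/(mc²) = 1.41047 − 1 = 0.4105.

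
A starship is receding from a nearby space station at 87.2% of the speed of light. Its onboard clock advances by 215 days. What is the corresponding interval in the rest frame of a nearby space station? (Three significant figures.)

With β = 0.872, γ = 1/√(1 − 0.872²) = 1/√0.239616 = 2.0429.
The onboard clock measures proper time, so the interval in the rest frame of a nearby space station is dilated: Δt = γ·Δτ = 2.0429 × 215 days = 439 days.

439 days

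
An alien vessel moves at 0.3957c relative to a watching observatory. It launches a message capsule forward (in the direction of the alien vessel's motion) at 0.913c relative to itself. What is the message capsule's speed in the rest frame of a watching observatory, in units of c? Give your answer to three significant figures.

0.961c

In units of c, u = (u' + v)/(1 + u'v) with u' = 0.913 and v = 0.3957.
Numerator: 0.913 + 0.3957 = 1.3087. Denominator: 1 + (0.913)(0.3957) = 1.3612741.
u = 1.3087/1.3612741 = 0.96138, so the speed is 0.961c.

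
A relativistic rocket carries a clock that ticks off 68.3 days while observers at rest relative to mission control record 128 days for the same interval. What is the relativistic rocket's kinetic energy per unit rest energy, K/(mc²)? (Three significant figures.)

0.874

γ = Δt/Δτ = 128/68.3 = 1.87408.
Since K = (γ−1)mc², K/(mc²) = 1.87408 − 1 = 0.874.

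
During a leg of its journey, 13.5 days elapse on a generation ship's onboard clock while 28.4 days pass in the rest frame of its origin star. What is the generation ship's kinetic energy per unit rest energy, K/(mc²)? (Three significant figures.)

1.10

γ = Δt/Δτ = 28.4/13.5 = 2.1037.
Since K = (γ−1)mc², K/(mc²) = 2.1037 − 1 = 1.10.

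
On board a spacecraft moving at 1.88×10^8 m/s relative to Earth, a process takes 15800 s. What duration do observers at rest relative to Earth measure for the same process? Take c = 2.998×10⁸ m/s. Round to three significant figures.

β = v/c = (1.88×10^8 m/s)/(2.998×10⁸ m/s) = 0.627085.
β² = 0.3932356, so γ = 1/√0.6067644 = 1.2838.
Time dilation: Δt = γ·Δτ = 1.2838 × 15800 = 20300 s.

20300 s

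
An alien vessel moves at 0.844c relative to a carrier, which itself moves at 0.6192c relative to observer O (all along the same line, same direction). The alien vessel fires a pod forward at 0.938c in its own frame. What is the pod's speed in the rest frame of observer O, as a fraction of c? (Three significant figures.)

Compose velocities in two stages. Stage 1 (into S'): u₁ = (0.938+0.844)/(1+0.938×0.844) = 0.9946.
Stage 2 (into S): u = (0.9946+0.6192)/(1+0.9946×0.6192) = 0.99873, so the speed is 0.999c.

0.999c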